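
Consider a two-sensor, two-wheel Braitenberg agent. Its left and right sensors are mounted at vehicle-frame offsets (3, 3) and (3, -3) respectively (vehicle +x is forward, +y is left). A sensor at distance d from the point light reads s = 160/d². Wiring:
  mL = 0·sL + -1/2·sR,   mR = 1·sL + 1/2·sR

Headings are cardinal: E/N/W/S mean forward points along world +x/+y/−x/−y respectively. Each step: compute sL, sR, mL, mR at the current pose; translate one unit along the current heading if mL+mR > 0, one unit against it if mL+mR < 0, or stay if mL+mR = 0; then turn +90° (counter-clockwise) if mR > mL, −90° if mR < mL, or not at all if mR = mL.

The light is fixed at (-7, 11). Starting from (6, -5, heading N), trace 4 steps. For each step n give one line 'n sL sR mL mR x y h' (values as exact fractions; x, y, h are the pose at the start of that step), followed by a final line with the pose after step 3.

0 160/269 32/85 -16/85 17904/22865 6 -5 N
1 20/53 40/61 -20/61 2280/3233 6 -4 W
2 160/549 32/81 -16/81 2416/4941 5 -4 S
3 80/197 80/293 -40/293 31320/57721 5 -5 E
final 6 -5 N

n=0: pose=(6,-5,N); sL=160/269, sR=32/85; mL=-16/85, mR=17904/22865; mL+mR=160/269 → advance +1; mR−mL=22208/22865 → turn +1·90°
n=1: pose=(6,-4,W); sL=20/53, sR=40/61; mL=-20/61, mR=2280/3233; mL+mR=20/53 → advance +1; mR−mL=3340/3233 → turn +1·90°
n=2: pose=(5,-4,S); sL=160/549, sR=32/81; mL=-16/81, mR=2416/4941; mL+mR=160/549 → advance +1; mR−mL=3392/4941 → turn +1·90°
n=3: pose=(5,-5,E); sL=80/197, sR=80/293; mL=-40/293, mR=31320/57721; mL+mR=80/197 → advance +1; mR−mL=39200/57721 → turn +1·90°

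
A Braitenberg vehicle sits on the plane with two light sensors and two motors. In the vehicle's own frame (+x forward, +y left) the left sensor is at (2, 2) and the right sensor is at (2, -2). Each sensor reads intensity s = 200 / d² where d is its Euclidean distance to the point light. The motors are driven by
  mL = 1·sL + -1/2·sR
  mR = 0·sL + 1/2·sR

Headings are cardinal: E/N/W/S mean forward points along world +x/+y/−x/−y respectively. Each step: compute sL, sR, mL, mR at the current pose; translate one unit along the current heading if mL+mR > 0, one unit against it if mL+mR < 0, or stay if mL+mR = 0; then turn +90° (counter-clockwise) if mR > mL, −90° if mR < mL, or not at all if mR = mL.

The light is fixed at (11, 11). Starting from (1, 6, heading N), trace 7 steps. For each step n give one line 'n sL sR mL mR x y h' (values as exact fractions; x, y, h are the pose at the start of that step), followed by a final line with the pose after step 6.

0 200/153 200/73 -700/11169 100/73 1 6 N
1 10/9 50/37 145/333 25/37 1 7 W
2 200/117 40/41 5860/4797 20/41 0 7 S
3 100/109 100/89 3450/9701 50/89 0 6 W
4 200/149 40/49 6820/7301 20/49 -1 6 S
5 10/13 50/53 205/689 25/53 -1 5 W
6 40/37 200/289 7860/10693 100/289 -2 5 S
final -2 4 W

n=0: pose=(1,6,N); sL=200/153, sR=200/73; mL=-700/11169, mR=100/73; mL+mR=200/153 → advance +1; mR−mL=16000/11169 → turn +1·90°
n=1: pose=(1,7,W); sL=10/9, sR=50/37; mL=145/333, mR=25/37; mL+mR=10/9 → advance +1; mR−mL=80/333 → turn +1·90°
n=2: pose=(0,7,S); sL=200/117, sR=40/41; mL=5860/4797, mR=20/41; mL+mR=200/117 → advance +1; mR−mL=-3520/4797 → turn -1·90°
n=3: pose=(0,6,W); sL=100/109, sR=100/89; mL=3450/9701, mR=50/89; mL+mR=100/109 → advance +1; mR−mL=2000/9701 → turn +1·90°
n=4: pose=(-1,6,S); sL=200/149, sR=40/49; mL=6820/7301, mR=20/49; mL+mR=200/149 → advance +1; mR−mL=-3840/7301 → turn -1·90°
n=5: pose=(-1,5,W); sL=10/13, sR=50/53; mL=205/689, mR=25/53; mL+mR=10/13 → advance +1; mR−mL=120/689 → turn +1·90°
n=6: pose=(-2,5,S); sL=40/37, sR=200/289; mL=7860/10693, mR=100/289; mL+mR=40/37 → advance +1; mR−mL=-4160/10693 → turn -1·90°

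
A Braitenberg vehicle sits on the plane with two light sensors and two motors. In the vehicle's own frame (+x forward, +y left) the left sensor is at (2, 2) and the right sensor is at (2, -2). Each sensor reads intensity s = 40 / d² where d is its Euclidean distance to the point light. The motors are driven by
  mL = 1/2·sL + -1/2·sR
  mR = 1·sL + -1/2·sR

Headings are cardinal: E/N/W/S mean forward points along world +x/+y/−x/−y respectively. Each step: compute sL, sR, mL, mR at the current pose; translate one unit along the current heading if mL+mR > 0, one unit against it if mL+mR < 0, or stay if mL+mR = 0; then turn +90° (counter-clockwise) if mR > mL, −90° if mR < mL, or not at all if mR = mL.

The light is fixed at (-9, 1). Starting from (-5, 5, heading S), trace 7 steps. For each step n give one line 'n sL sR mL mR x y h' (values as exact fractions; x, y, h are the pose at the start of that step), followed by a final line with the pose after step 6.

n=0: pose=(-5,5,S); sL=1, sR=5; mL=-2, mR=-3/2; mL+mR=-7/2 → advance -1; mR−mL=1/2 → turn +1·90°
n=1: pose=(-5,6,E); sL=8/17, sR=8/9; mL=-32/153, mR=4/153; mL+mR=-28/153 → advance -1; mR−mL=4/17 → turn +1·90°
n=2: pose=(-6,6,N); sL=4/5, sR=20/37; mL=24/185, mR=98/185; mL+mR=122/185 → advance +1; mR−mL=2/5 → turn +1·90°
n=3: pose=(-6,7,W); sL=40/17, sR=8/13; mL=192/221, mR=452/221; mL+mR=644/221 → advance +1; mR−mL=20/17 → turn +1·90°
n=4: pose=(-7,7,S); sL=5/4, sR=5/2; mL=-5/8, mR=0; mL+mR=-5/8 → advance -1; mR−mL=5/8 → turn +1·90°
n=5: pose=(-7,8,E); sL=40/97, sR=40/41; mL=-1120/3977, mR=-300/3977; mL+mR=-1420/3977 → advance -1; mR−mL=20/97 → turn +1·90°
n=6: pose=(-8,8,N); sL=20/41, sR=4/9; mL=8/369, mR=98/369; mL+mR=106/369 → advance +1; mR−mL=10/41 → turn +1·90°

0 1 5 -2 -3/2 -5 5 S
1 8/17 8/9 -32/153 4/153 -5 6 E
2 4/5 20/37 24/185 98/185 -6 6 N
3 40/17 8/13 192/221 452/221 -6 7 W
4 5/4 5/2 -5/8 0 -7 7 S
5 40/97 40/41 -1120/3977 -300/3977 -7 8 E
6 20/41 4/9 8/369 98/369 -8 8 N
final -8 9 W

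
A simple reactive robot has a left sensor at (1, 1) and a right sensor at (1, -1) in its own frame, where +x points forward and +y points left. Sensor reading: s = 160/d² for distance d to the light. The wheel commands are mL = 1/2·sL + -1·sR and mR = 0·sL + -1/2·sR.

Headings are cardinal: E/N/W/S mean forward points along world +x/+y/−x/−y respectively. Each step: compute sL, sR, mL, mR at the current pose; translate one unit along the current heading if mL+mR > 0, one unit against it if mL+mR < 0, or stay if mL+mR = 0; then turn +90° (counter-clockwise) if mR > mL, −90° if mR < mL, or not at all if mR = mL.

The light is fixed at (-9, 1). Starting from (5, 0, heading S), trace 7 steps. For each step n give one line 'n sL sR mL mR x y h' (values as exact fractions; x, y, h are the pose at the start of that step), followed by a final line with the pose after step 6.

n=0: pose=(5,0,S); sL=160/229, sR=160/173; mL=-22800/39617, mR=-80/173; mL+mR=-41120/39617 → advance -1; mR−mL=4480/39617 → turn +1·90°
n=1: pose=(5,1,E); sL=80/113, sR=80/113; mL=-40/113, mR=-40/113; mL+mR=-80/113 → advance -1; mR−mL=0 → turn +0·90°
n=2: pose=(4,1,E); sL=160/197, sR=160/197; mL=-80/197, mR=-80/197; mL+mR=-160/197 → advance -1; mR−mL=0 → turn +0·90°
n=3: pose=(3,1,E); sL=16/17, sR=16/17; mL=-8/17, mR=-8/17; mL+mR=-16/17 → advance -1; mR−mL=0 → turn +0·90°
n=4: pose=(2,1,E); sL=32/29, sR=32/29; mL=-16/29, mR=-16/29; mL+mR=-32/29 → advance -1; mR−mL=0 → turn +0·90°
n=5: pose=(1,1,E); sL=80/61, sR=80/61; mL=-40/61, mR=-40/61; mL+mR=-80/61 → advance -1; mR−mL=0 → turn +0·90°
n=6: pose=(0,1,E); sL=160/101, sR=160/101; mL=-80/101, mR=-80/101; mL+mR=-160/101 → advance -1; mR−mL=0 → turn +0·90°

0 160/229 160/173 -22800/39617 -80/173 5 0 S
1 80/113 80/113 -40/113 -40/113 5 1 E
2 160/197 160/197 -80/197 -80/197 4 1 E
3 16/17 16/17 -8/17 -8/17 3 1 E
4 32/29 32/29 -16/29 -16/29 2 1 E
5 80/61 80/61 -40/61 -40/61 1 1 E
6 160/101 160/101 -80/101 -80/101 0 1 E
final -1 1 E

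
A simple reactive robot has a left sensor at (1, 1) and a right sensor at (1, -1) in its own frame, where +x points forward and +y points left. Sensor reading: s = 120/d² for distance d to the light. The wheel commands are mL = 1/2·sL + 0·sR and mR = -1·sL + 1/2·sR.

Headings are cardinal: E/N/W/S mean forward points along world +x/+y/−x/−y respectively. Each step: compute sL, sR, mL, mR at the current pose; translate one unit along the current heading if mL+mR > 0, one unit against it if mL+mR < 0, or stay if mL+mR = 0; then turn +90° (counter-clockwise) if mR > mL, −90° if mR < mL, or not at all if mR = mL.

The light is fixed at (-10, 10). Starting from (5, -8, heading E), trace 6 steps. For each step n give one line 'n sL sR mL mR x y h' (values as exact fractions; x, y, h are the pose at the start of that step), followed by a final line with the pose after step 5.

0 24/109 120/617 12/109 -8268/67253 5 -8 E
1 60/293 12/53 30/293 -1422/15529 4 -8 S
2 120/569 120/493 60/569 -25020/280517 4 -9 W
3 10/39 3/13 5/39 -11/78 3 -9 N
4 120/557 120/637 60/557 -43020/354809 3 -10 E
5 12/61 60/281 6/61 -1542/17141 2 -10 S
final 2 -11 W

n=0: pose=(5,-8,E); sL=24/109, sR=120/617; mL=12/109, mR=-8268/67253; mL+mR=-864/67253 → advance -1; mR−mL=-15672/67253 → turn -1·90°
n=1: pose=(4,-8,S); sL=60/293, sR=12/53; mL=30/293, mR=-1422/15529; mL+mR=168/15529 → advance +1; mR−mL=-3012/15529 → turn -1·90°
n=2: pose=(4,-9,W); sL=120/569, sR=120/493; mL=60/569, mR=-25020/280517; mL+mR=4560/280517 → advance +1; mR−mL=-54600/280517 → turn -1·90°
n=3: pose=(3,-9,N); sL=10/39, sR=3/13; mL=5/39, mR=-11/78; mL+mR=-1/78 → advance -1; mR−mL=-7/26 → turn -1·90°
n=4: pose=(3,-10,E); sL=120/557, sR=120/637; mL=60/557, mR=-43020/354809; mL+mR=-4800/354809 → advance -1; mR−mL=-81240/354809 → turn -1·90°
n=5: pose=(2,-10,S); sL=12/61, sR=60/281; mL=6/61, mR=-1542/17141; mL+mR=144/17141 → advance +1; mR−mL=-3228/17141 → turn -1·90°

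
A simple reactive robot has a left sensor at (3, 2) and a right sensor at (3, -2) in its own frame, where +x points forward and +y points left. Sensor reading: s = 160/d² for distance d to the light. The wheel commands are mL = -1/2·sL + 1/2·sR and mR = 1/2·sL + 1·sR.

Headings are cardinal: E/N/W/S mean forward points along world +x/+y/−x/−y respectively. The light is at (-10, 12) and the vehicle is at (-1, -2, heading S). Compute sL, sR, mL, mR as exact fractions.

16/41 80/169 288/6929 4632/6929

left sensor world pos  = (1, -5); dL² = 410
right sensor world pos = (-3, -5); dR² = 338
sL = 160/410 = 16/41
sR = 160/338 = 80/169
mL = -1/2·sL + 1/2·sR = 288/6929
mR = 1/2·sL + 1·sR = 4632/6929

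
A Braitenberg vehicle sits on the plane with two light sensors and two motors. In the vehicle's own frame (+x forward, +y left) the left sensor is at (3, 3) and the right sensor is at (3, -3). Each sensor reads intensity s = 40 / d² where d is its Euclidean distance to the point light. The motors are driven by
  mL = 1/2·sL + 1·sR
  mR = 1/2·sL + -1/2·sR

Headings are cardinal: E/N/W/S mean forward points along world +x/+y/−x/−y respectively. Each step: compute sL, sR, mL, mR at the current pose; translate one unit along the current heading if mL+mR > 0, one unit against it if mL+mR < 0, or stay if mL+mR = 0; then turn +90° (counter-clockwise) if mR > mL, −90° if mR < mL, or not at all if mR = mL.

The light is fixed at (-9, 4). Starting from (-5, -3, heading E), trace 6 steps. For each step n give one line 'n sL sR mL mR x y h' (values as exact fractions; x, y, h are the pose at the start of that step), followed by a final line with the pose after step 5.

n=0: pose=(-5,-3,E); sL=8/13, sR=40/149; mL=1116/1937, mR=336/1937; mL+mR=1452/1937 → advance +1; mR−mL=-60/149 → turn -1·90°
n=1: pose=(-4,-3,S); sL=10/41, sR=5/13; mL=270/533, mR=-75/1066; mL+mR=465/1066 → advance +1; mR−mL=-15/26 → turn -1·90°
n=2: pose=(-4,-4,W); sL=8/25, sR=40/29; mL=1116/725, mR=-384/725; mL+mR=732/725 → advance +1; mR−mL=-60/29 → turn -1·90°
n=3: pose=(-5,-4,N); sL=20/13, sR=20/37; mL=630/481, mR=240/481; mL+mR=870/481 → advance +1; mR−mL=-30/37 → turn -1·90°
n=4: pose=(-5,-3,E); sL=8/13, sR=40/149; mL=1116/1937, mR=336/1937; mL+mR=1452/1937 → advance +1; mR−mL=-60/149 → turn -1·90°
n=5: pose=(-4,-3,S); sL=10/41, sR=5/13; mL=270/533, mR=-75/1066; mL+mR=465/1066 → advance +1; mR−mL=-15/26 → turn -1·90°

0 8/13 40/149 1116/1937 336/1937 -5 -3 E
1 10/41 5/13 270/533 -75/1066 -4 -3 S
2 8/25 40/29 1116/725 -384/725 -4 -4 W
3 20/13 20/37 630/481 240/481 -5 -4 N
4 8/13 40/149 1116/1937 336/1937 -5 -3 E
5 10/41 5/13 270/533 -75/1066 -4 -3 S
final -4 -4 W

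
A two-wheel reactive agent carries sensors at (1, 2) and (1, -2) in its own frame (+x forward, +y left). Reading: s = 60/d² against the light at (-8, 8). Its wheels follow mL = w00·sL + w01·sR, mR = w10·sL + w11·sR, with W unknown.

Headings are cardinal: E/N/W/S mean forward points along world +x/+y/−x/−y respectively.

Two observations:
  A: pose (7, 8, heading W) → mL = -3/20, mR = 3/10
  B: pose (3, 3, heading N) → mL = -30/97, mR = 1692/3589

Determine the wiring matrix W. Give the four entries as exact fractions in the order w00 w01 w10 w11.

-1/2 0 1/2 1/2

obs A: pose=(7,8,W) → sL=3/10, sR=3/10, mL=-3/20, mR=3/10
obs B: pose=(3,3,N) → sL=60/97, sR=12/37, mL=-30/97, mR=1692/3589
sensor matrix S = [[3/10, 3/10], [60/97, 12/37]]; det S = -1584/17945
solve [mL_A; mL_B] = S·[w00; w01] and [mR_A; mR_B] = S·[w10; w11]:
  w00 = -1/2, w01 = 0, w10 = 1/2, w11 = 1/2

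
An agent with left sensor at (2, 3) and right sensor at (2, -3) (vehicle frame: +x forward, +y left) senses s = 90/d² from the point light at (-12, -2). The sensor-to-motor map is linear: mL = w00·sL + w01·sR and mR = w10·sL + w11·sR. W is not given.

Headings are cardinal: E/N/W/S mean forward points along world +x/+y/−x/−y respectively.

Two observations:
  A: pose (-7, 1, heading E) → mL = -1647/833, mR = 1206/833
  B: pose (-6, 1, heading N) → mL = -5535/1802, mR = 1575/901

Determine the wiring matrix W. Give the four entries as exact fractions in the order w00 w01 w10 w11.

-1 -1/2 1/2 1/2

obs A: pose=(-7,1,E) → sL=18/17, sR=90/49, mL=-1647/833, mR=1206/833
obs B: pose=(-6,1,N) → sL=45/17, sR=45/53, mL=-5535/1802, mR=1575/901
sensor matrix S = [[18/17, 90/49], [45/17, 45/53]]; det S = -174960/44149
solve [mL_A; mL_B] = S·[w00; w01] and [mR_A; mR_B] = S·[w10; w11]:
  w00 = -1, w01 = -1/2, w10 = 1/2, w11 = 1/2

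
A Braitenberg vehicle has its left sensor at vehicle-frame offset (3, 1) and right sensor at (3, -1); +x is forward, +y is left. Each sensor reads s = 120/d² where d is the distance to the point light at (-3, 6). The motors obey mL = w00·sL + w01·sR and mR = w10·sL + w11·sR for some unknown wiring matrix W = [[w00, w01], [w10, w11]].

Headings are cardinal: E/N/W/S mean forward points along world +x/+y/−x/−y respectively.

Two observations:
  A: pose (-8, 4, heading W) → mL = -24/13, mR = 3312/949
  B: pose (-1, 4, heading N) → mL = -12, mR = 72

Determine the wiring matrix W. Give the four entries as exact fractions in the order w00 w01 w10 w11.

0 -1 1 1

obs A: pose=(-8,4,W) → sL=120/73, sR=24/13, mL=-24/13, mR=3312/949
obs B: pose=(-1,4,N) → sL=60, sR=12, mL=-12, mR=72
sensor matrix S = [[120/73, 24/13], [60, 12]]; det S = -86400/949
solve [mL_A; mL_B] = S·[w00; w01] and [mR_A; mR_B] = S·[w10; w11]:
  w00 = 0, w01 = -1, w10 = 1, w11 = 1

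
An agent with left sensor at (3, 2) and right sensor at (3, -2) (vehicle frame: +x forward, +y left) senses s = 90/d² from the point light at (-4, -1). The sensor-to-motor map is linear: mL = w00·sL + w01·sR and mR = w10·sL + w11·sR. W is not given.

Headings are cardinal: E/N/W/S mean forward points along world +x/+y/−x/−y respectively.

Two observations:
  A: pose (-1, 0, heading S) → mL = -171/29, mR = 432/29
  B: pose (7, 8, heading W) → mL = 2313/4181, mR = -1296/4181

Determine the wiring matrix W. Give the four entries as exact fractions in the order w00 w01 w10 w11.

1 -1/2 -1 1

obs A: pose=(-1,0,S) → sL=90/29, sR=18, mL=-171/29, mR=432/29
obs B: pose=(7,8,W) → sL=90/113, sR=18/37, mL=2313/4181, mR=-1296/4181
sensor matrix S = [[90/29, 18], [90/113, 18/37]]; det S = -1555200/121249
solve [mL_A; mL_B] = S·[w00; w01] and [mR_A; mR_B] = S·[w10; w11]:
  w00 = 1, w01 = -1/2, w10 = -1, w11 = 1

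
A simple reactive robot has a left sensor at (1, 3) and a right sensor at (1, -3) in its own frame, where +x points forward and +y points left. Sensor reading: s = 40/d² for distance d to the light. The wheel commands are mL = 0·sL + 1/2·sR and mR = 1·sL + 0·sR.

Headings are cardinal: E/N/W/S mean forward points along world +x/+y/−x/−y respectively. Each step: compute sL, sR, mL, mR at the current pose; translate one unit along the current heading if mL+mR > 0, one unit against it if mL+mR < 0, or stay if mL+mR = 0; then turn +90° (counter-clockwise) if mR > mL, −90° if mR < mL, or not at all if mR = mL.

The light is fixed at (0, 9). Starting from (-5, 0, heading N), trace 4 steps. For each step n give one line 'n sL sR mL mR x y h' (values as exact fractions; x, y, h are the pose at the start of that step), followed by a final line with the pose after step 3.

0 5/16 10/17 5/17 5/16 -5 0 N
1 40/157 40/61 20/61 40/157 -5 1 W
2 4/13 20/29 10/29 4/13 -6 1 N
3 40/41 8/25 4/25 40/41 -6 2 E
final -5 2 N

n=0: pose=(-5,0,N); sL=5/16, sR=10/17; mL=5/17, mR=5/16; mL+mR=165/272 → advance +1; mR−mL=5/272 → turn +1·90°
n=1: pose=(-5,1,W); sL=40/157, sR=40/61; mL=20/61, mR=40/157; mL+mR=5580/9577 → advance +1; mR−mL=-700/9577 → turn -1·90°
n=2: pose=(-6,1,N); sL=4/13, sR=20/29; mL=10/29, mR=4/13; mL+mR=246/377 → advance +1; mR−mL=-14/377 → turn -1·90°
n=3: pose=(-6,2,E); sL=40/41, sR=8/25; mL=4/25, mR=40/41; mL+mR=1164/1025 → advance +1; mR−mL=836/1025 → turn +1·90°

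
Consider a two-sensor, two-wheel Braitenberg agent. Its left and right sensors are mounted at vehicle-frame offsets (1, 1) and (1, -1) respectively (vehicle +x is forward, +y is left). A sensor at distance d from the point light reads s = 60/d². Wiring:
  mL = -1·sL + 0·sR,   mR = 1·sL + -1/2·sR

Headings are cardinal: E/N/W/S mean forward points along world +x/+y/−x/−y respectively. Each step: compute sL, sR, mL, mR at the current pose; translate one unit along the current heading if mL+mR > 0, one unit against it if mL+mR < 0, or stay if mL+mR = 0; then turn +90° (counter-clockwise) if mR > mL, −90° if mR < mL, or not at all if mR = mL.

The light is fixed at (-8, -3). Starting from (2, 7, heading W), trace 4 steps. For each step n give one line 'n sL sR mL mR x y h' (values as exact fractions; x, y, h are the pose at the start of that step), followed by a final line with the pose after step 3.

n=0: pose=(2,7,W); sL=10/27, sR=30/101; mL=-10/27, mR=605/2727; mL+mR=-15/101 → advance -1; mR−mL=1615/2727 → turn +1·90°
n=1: pose=(3,7,S); sL=4/15, sR=60/181; mL=-4/15, mR=274/2715; mL+mR=-30/181 → advance -1; mR−mL=998/2715 → turn +1·90°
n=2: pose=(3,8,E); sL=5/24, sR=15/61; mL=-5/24, mR=125/1464; mL+mR=-15/122 → advance -1; mR−mL=215/732 → turn +1·90°
n=3: pose=(2,8,N); sL=4/15, sR=12/53; mL=-4/15, mR=122/795; mL+mR=-6/53 → advance -1; mR−mL=334/795 → turn +1·90°

0 10/27 30/101 -10/27 605/2727 2 7 W
1 4/15 60/181 -4/15 274/2715 3 7 S
2 5/24 15/61 -5/24 125/1464 3 8 E
3 4/15 12/53 -4/15 122/795 2 8 N
final 2 7 W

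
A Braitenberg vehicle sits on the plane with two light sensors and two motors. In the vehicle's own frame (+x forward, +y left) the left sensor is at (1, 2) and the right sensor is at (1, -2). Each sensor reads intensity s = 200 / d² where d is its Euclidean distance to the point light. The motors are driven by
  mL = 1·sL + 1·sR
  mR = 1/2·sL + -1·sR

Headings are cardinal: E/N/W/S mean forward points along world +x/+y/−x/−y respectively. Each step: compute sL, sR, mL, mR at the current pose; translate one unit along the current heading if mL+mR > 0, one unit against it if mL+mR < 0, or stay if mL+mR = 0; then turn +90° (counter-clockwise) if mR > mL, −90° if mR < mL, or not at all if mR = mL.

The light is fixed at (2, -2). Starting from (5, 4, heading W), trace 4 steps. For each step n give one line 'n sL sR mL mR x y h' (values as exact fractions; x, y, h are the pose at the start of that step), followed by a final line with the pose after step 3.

n=0: pose=(5,4,W); sL=10, sR=50/17; mL=220/17, mR=35/17; mL+mR=15 → advance +1; mR−mL=-185/17 → turn -1·90°
n=1: pose=(4,4,N); sL=200/49, sR=40/13; mL=4560/637, mR=-660/637; mL+mR=300/49 → advance +1; mR−mL=-5220/637 → turn -1·90°
n=2: pose=(4,5,E); sL=20/9, sR=100/17; mL=1240/153, mR=-730/153; mL+mR=10/3 → advance +1; mR−mL=-1970/153 → turn -1·90°
n=3: pose=(5,5,S); sL=200/61, sR=200/37; mL=19600/2257, mR=-8500/2257; mL+mR=300/61 → advance +1; mR−mL=-28100/2257 → turn -1·90°

0 10 50/17 220/17 35/17 5 4 W
1 200/49 40/13 4560/637 -660/637 4 4 N
2 20/9 100/17 1240/153 -730/153 4 5 E
3 200/61 200/37 19600/2257 -8500/2257 5 5 S
final 5 4 W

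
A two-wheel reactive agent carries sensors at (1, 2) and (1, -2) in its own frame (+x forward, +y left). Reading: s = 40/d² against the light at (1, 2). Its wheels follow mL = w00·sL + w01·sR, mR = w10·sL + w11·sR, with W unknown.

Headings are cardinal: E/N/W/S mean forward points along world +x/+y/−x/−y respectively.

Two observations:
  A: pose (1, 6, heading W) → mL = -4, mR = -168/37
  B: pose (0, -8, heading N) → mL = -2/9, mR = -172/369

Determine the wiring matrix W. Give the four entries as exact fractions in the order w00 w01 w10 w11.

obs A: pose=(1,6,W) → sL=8, sR=40/37, mL=-4, mR=-168/37
obs B: pose=(0,-8,N) → sL=4/9, sR=20/41, mL=-2/9, mR=-172/369
sensor matrix S = [[8, 40/37], [4/9, 20/41]]; det S = 46720/13653
solve [mL_A; mL_B] = S·[w00; w01] and [mR_A; mR_B] = S·[w10; w11]:
  w00 = -1/2, w01 = 0, w10 = -1/2, w11 = -1/2

-1/2 0 -1/2 -1/2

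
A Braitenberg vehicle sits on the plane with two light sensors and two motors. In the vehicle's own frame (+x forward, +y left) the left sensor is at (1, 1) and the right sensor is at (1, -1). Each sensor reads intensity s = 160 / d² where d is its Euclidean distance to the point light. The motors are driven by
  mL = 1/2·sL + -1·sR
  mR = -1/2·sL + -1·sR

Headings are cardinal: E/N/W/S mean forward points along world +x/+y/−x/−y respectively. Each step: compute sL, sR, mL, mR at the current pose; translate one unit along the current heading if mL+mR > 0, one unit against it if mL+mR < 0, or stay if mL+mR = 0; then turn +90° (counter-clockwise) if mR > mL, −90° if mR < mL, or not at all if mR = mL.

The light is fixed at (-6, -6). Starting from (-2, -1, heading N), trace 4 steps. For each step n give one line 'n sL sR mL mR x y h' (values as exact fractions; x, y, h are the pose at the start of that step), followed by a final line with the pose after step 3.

0 32/9 160/61 -464/549 -2416/549 -2 -1 N
1 16/5 80/17 -264/85 -536/85 -2 -2 E
2 32/5 160/13 -592/65 -1008/65 -3 -2 S
3 8 4 0 -8 -3 -1 W
final -2 -1 N

n=0: pose=(-2,-1,N); sL=32/9, sR=160/61; mL=-464/549, mR=-2416/549; mL+mR=-320/61 → advance -1; mR−mL=-32/9 → turn -1·90°
n=1: pose=(-2,-2,E); sL=16/5, sR=80/17; mL=-264/85, mR=-536/85; mL+mR=-160/17 → advance -1; mR−mL=-16/5 → turn -1·90°
n=2: pose=(-3,-2,S); sL=32/5, sR=160/13; mL=-592/65, mR=-1008/65; mL+mR=-320/13 → advance -1; mR−mL=-32/5 → turn -1·90°
n=3: pose=(-3,-1,W); sL=8, sR=4; mL=0, mR=-8; mL+mR=-8 → advance -1; mR−mL=-8 → turn -1·90°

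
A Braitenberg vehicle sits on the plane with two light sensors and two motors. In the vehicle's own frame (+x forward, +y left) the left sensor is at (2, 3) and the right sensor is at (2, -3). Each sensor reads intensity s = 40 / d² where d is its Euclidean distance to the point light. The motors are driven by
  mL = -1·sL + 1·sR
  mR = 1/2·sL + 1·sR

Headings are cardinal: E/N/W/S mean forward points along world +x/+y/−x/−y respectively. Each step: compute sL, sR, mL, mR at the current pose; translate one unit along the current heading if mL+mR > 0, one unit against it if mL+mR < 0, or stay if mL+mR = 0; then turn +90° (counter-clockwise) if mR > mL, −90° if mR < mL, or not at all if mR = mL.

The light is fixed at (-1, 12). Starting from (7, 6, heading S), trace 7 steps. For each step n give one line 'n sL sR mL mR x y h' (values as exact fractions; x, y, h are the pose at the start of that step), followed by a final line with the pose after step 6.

0 8/37 40/89 768/3293 1836/3293 7 6 S
1 10/29 1/5 -21/145 54/145 7 5 E
2 40/61 40/169 -4320/10309 5820/10309 8 5 N
3 4/13 20/29 144/377 318/377 8 6 W
4 8/37 40/89 768/3293 1836/3293 7 6 S
5 10/29 1/5 -21/145 54/145 7 5 E
6 40/61 40/169 -4320/10309 5820/10309 8 5 N
final 8 6 W

n=0: pose=(7,6,S); sL=8/37, sR=40/89; mL=768/3293, mR=1836/3293; mL+mR=2604/3293 → advance +1; mR−mL=12/37 → turn +1·90°
n=1: pose=(7,5,E); sL=10/29, sR=1/5; mL=-21/145, mR=54/145; mL+mR=33/145 → advance +1; mR−mL=15/29 → turn +1·90°
n=2: pose=(8,5,N); sL=40/61, sR=40/169; mL=-4320/10309, mR=5820/10309; mL+mR=1500/10309 → advance +1; mR−mL=60/61 → turn +1·90°
n=3: pose=(8,6,W); sL=4/13, sR=20/29; mL=144/377, mR=318/377; mL+mR=462/377 → advance +1; mR−mL=6/13 → turn +1·90°
n=4: pose=(7,6,S); sL=8/37, sR=40/89; mL=768/3293, mR=1836/3293; mL+mR=2604/3293 → advance +1; mR−mL=12/37 → turn +1·90°
n=5: pose=(7,5,E); sL=10/29, sR=1/5; mL=-21/145, mR=54/145; mL+mR=33/145 → advance +1; mR−mL=15/29 → turn +1·90°
n=6: pose=(8,5,N); sL=40/61, sR=40/169; mL=-4320/10309, mR=5820/10309; mL+mR=1500/10309 → advance +1; mR−mL=60/61 → turn +1·90°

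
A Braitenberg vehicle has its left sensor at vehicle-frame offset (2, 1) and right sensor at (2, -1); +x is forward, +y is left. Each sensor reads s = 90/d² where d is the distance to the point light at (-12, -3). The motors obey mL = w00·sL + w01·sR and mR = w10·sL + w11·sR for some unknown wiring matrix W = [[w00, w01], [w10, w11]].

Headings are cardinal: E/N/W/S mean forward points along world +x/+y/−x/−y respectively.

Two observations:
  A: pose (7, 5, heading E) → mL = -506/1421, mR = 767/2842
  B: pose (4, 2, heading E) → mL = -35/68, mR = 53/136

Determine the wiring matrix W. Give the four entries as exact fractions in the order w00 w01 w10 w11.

-1 -1 1/2 1

obs A: pose=(7,5,E) → sL=5/29, sR=9/49, mL=-506/1421, mR=767/2842
obs B: pose=(4,2,E) → sL=1/4, sR=9/34, mL=-35/68, mR=53/136
sensor matrix S = [[5/29, 9/49], [1/4, 9/34]]; det S = -27/96628
solve [mL_A; mL_B] = S·[w00; w01] and [mR_A; mR_B] = S·[w10; w11]:
  w00 = -1, w01 = -1, w10 = 1/2, w11 = 1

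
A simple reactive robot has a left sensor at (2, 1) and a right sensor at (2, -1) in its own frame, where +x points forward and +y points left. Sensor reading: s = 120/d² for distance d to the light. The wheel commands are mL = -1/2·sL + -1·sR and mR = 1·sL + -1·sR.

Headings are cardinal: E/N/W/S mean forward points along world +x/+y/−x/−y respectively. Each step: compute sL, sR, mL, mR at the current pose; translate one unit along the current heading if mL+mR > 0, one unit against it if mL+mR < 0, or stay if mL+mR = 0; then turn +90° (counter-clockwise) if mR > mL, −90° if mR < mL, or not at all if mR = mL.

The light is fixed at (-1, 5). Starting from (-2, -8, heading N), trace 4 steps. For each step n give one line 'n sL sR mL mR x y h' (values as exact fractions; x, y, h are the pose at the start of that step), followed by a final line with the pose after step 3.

0 24/25 120/121 -4452/3025 -96/3025 -2 -8 N
1 20/39 60/89 -3230/3471 -560/3471 -2 -9 W
2 120/257 120/257 -180/257 0 -1 -9 S
3 30/37 3/5 -186/185 39/185 -1 -8 E
final -2 -8 N

n=0: pose=(-2,-8,N); sL=24/25, sR=120/121; mL=-4452/3025, mR=-96/3025; mL+mR=-4548/3025 → advance -1; mR−mL=36/25 → turn +1·90°
n=1: pose=(-2,-9,W); sL=20/39, sR=60/89; mL=-3230/3471, mR=-560/3471; mL+mR=-3790/3471 → advance -1; mR−mL=10/13 → turn +1·90°
n=2: pose=(-1,-9,S); sL=120/257, sR=120/257; mL=-180/257, mR=0; mL+mR=-180/257 → advance -1; mR−mL=180/257 → turn +1·90°
n=3: pose=(-1,-8,E); sL=30/37, sR=3/5; mL=-186/185, mR=39/185; mL+mR=-147/185 → advance -1; mR−mL=45/37 → turn +1·90°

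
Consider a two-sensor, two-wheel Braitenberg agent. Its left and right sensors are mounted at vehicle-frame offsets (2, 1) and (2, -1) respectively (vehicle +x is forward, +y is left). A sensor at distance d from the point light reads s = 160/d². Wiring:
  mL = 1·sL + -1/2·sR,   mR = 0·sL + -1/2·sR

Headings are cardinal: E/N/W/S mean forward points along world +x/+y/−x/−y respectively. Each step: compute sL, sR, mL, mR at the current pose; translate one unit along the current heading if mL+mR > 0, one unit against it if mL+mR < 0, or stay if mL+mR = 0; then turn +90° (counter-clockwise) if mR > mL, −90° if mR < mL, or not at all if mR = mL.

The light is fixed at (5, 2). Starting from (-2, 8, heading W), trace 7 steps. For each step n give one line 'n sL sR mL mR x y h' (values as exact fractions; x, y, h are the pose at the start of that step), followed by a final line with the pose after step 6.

0 80/53 16/13 616/689 -8/13 -2 8 W
1 32/29 160/113 1296/3277 -80/113 -3 8 N
2 20/9 40/13 80/117 -20/13 -3 7 E
3 160/73 160/109 11600/7957 -80/109 -4 7 S
4 16/13 80/73 648/949 -40/73 -4 6 W
5 160/157 160/117 6160/18369 -80/117 -5 6 N
6 2 40/17 14/17 -20/17 -5 5 E
final -6 5 S

n=0: pose=(-2,8,W); sL=80/53, sR=16/13; mL=616/689, mR=-8/13; mL+mR=192/689 → advance +1; mR−mL=-80/53 → turn -1·90°
n=1: pose=(-3,8,N); sL=32/29, sR=160/113; mL=1296/3277, mR=-80/113; mL+mR=-1024/3277 → advance -1; mR−mL=-32/29 → turn -1·90°
n=2: pose=(-3,7,E); sL=20/9, sR=40/13; mL=80/117, mR=-20/13; mL+mR=-100/117 → advance -1; mR−mL=-20/9 → turn -1·90°
n=3: pose=(-4,7,S); sL=160/73, sR=160/109; mL=11600/7957, mR=-80/109; mL+mR=5760/7957 → advance +1; mR−mL=-160/73 → turn -1·90°
n=4: pose=(-4,6,W); sL=16/13, sR=80/73; mL=648/949, mR=-40/73; mL+mR=128/949 → advance +1; mR−mL=-16/13 → turn -1·90°
n=5: pose=(-5,6,N); sL=160/157, sR=160/117; mL=6160/18369, mR=-80/117; mL+mR=-6400/18369 → advance -1; mR−mL=-160/157 → turn -1·90°
n=6: pose=(-5,5,E); sL=2, sR=40/17; mL=14/17, mR=-20/17; mL+mR=-6/17 → advance -1; mR−mL=-2 → turn -1·90°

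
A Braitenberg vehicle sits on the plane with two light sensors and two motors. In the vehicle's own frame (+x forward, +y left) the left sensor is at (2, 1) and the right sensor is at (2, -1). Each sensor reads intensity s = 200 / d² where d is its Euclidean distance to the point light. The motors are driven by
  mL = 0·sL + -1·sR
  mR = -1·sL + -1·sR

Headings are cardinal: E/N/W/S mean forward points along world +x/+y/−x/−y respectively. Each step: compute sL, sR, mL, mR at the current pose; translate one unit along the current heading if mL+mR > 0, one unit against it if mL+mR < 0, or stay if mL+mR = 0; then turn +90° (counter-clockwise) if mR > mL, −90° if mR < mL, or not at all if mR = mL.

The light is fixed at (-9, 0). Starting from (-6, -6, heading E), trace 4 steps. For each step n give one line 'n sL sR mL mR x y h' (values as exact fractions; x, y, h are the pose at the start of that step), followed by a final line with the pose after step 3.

0 4 100/37 -100/37 -248/37 -6 -6 E
1 200/73 40/13 -40/13 -5520/949 -7 -6 S
2 50/9 25/2 -25/2 -325/18 -7 -5 W
3 200/13 8 -8 -304/13 -6 -5 N
final -6 -6 E

n=0: pose=(-6,-6,E); sL=4, sR=100/37; mL=-100/37, mR=-248/37; mL+mR=-348/37 → advance -1; mR−mL=-4 → turn -1·90°
n=1: pose=(-7,-6,S); sL=200/73, sR=40/13; mL=-40/13, mR=-5520/949; mL+mR=-8440/949 → advance -1; mR−mL=-200/73 → turn -1·90°
n=2: pose=(-7,-5,W); sL=50/9, sR=25/2; mL=-25/2, mR=-325/18; mL+mR=-275/9 → advance -1; mR−mL=-50/9 → turn -1·90°
n=3: pose=(-6,-5,N); sL=200/13, sR=8; mL=-8, mR=-304/13; mL+mR=-408/13 → advance -1; mR−mL=-200/13 → turn -1·90°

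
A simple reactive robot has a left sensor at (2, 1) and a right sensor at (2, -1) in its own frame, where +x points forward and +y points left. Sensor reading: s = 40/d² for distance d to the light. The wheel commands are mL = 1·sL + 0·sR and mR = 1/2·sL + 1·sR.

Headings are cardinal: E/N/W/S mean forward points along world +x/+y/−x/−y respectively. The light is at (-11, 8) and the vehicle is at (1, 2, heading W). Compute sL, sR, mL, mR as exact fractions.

left sensor world pos  = (-1, 1); dL² = 149
right sensor world pos = (-1, 3); dR² = 125
sL = 40/149 = 40/149
sR = 40/125 = 8/25
mL = 1·sL + 0·sR = 40/149
mR = 1/2·sL + 1·sR = 1692/3725

40/149 8/25 40/149 1692/3725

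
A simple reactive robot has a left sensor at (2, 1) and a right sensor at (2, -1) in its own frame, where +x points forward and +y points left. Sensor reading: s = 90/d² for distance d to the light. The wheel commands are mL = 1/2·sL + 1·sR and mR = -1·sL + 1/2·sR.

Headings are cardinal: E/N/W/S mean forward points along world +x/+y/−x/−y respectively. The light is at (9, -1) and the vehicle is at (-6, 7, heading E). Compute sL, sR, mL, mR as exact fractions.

left sensor world pos  = (-4, 8); dL² = 250
right sensor world pos = (-4, 6); dR² = 218
sL = 90/250 = 9/25
sR = 90/218 = 45/109
mL = 1/2·sL + 1·sR = 3231/5450
mR = -1·sL + 1/2·sR = -837/5450

9/25 45/109 3231/5450 -837/5450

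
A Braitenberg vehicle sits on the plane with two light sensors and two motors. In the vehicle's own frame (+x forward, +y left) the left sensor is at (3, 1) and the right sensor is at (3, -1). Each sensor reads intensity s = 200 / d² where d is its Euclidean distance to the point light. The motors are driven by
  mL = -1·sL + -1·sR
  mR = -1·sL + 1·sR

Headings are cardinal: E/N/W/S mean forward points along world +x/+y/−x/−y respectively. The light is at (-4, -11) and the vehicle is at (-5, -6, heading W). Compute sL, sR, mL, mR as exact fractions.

left sensor world pos  = (-8, -7); dL² = 32
right sensor world pos = (-8, -5); dR² = 52
sL = 200/32 = 25/4
sR = 200/52 = 50/13
mL = -1·sL + -1·sR = -525/52
mR = -1·sL + 1·sR = -125/52

25/4 50/13 -525/52 -125/52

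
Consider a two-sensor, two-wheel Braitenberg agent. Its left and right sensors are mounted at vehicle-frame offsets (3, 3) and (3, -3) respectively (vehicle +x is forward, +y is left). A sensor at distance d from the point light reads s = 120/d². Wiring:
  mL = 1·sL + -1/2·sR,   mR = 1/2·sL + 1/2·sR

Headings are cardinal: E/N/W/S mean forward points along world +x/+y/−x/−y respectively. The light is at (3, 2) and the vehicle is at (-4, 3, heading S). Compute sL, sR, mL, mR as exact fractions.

left sensor world pos  = (-1, 0); dL² = 20
right sensor world pos = (-7, 0); dR² = 104
sL = 120/20 = 6
sR = 120/104 = 15/13
mL = 1·sL + -1/2·sR = 141/26
mR = 1/2·sL + 1/2·sR = 93/26

6 15/13 141/26 93/26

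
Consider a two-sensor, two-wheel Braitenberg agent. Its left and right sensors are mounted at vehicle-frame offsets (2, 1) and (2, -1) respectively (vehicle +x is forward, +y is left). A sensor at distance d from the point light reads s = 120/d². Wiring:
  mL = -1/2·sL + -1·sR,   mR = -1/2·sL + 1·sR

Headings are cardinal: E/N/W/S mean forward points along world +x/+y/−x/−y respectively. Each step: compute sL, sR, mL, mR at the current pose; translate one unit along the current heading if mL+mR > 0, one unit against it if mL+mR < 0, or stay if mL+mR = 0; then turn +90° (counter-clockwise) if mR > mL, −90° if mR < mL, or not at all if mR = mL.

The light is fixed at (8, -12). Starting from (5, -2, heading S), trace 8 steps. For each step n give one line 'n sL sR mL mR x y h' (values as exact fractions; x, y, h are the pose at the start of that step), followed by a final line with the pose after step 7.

n=0: pose=(5,-2,S); sL=30/17, sR=3/2; mL=-81/34, mR=21/34; mL+mR=-30/17 → advance -1; mR−mL=3 → turn +1·90°
n=1: pose=(5,-1,E); sL=24/29, sR=120/101; mL=-4692/2929, mR=2268/2929; mL+mR=-24/29 → advance -1; mR−mL=240/101 → turn +1·90°
n=2: pose=(4,-1,N); sL=60/97, sR=60/89; mL=-8490/8633, mR=3150/8633; mL+mR=-60/97 → advance -1; mR−mL=120/89 → turn +1·90°
n=3: pose=(4,-2,W); sL=40/39, sR=120/157; mL=-7820/6123, mR=1540/6123; mL+mR=-40/39 → advance -1; mR−mL=240/157 → turn +1·90°
n=4: pose=(5,-2,S); sL=30/17, sR=3/2; mL=-81/34, mR=21/34; mL+mR=-30/17 → advance -1; mR−mL=3 → turn +1·90°
n=5: pose=(5,-1,E); sL=24/29, sR=120/101; mL=-4692/2929, mR=2268/2929; mL+mR=-24/29 → advance -1; mR−mL=240/101 → turn +1·90°
n=6: pose=(4,-1,N); sL=60/97, sR=60/89; mL=-8490/8633, mR=3150/8633; mL+mR=-60/97 → advance -1; mR−mL=120/89 → turn +1·90°
n=7: pose=(4,-2,W); sL=40/39, sR=120/157; mL=-7820/6123, mR=1540/6123; mL+mR=-40/39 → advance -1; mR−mL=240/157 → turn +1·90°

0 30/17 3/2 -81/34 21/34 5 -2 S
1 24/29 120/101 -4692/2929 2268/2929 5 -1 E
2 60/97 60/89 -8490/8633 3150/8633 4 -1 N
3 40/39 120/157 -7820/6123 1540/6123 4 -2 W
4 30/17 3/2 -81/34 21/34 5 -2 S
5 24/29 120/101 -4692/2929 2268/2929 5 -1 E
6 60/97 60/89 -8490/8633 3150/8633 4 -1 N
7 40/39 120/157 -7820/6123 1540/6123 4 -2 W
final 5 -2 S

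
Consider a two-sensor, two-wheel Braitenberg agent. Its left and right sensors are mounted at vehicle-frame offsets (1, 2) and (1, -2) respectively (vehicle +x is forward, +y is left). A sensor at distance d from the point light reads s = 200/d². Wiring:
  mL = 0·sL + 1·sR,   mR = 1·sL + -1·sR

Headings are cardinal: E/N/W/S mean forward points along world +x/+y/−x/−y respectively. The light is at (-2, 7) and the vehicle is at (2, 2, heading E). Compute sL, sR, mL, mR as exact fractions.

left sensor world pos  = (3, 4); dL² = 34
right sensor world pos = (3, 0); dR² = 74
sL = 200/34 = 100/17
sR = 200/74 = 100/37
mL = 0·sL + 1·sR = 100/37
mR = 1·sL + -1·sR = 2000/629

100/17 100/37 100/37 2000/629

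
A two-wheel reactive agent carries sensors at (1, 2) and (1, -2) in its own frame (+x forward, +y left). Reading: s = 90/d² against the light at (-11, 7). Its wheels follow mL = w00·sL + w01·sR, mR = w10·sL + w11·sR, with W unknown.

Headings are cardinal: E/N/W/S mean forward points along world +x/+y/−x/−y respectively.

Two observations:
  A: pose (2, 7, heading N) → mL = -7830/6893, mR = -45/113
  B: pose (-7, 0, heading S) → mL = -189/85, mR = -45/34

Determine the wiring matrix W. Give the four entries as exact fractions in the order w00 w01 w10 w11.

-1 -1 0 -1

obs A: pose=(2,7,N) → sL=45/61, sR=45/113, mL=-7830/6893, mR=-45/113
obs B: pose=(-7,0,S) → sL=9/10, sR=45/34, mL=-189/85, mR=-45/34
sensor matrix S = [[45/61, 45/113], [9/10, 45/34]]; det S = 72414/117181
solve [mL_A; mL_B] = S·[w00; w01] and [mR_A; mR_B] = S·[w10; w11]:
  w00 = -1, w01 = -1, w10 = 0, w11 = -1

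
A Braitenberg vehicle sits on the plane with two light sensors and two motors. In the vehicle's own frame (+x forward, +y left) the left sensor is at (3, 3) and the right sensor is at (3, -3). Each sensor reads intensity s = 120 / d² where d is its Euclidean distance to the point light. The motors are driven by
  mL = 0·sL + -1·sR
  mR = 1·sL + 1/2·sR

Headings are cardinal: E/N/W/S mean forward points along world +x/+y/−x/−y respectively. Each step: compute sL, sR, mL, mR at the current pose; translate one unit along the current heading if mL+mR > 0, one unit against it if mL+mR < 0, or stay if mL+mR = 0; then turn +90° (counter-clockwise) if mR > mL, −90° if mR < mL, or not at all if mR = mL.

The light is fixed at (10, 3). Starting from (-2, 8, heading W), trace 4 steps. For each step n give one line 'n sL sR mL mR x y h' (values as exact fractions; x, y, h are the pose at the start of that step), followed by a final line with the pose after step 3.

0 120/229 120/289 -120/289 48420/66181 -2 8 W
1 15/13 6/13 -6/13 18/13 -3 8 S
2 120/149 120/101 -120/101 21060/15049 -3 7 E
3 60/137 12/13 -12/13 1602/1781 -2 7 N
final -2 6 W

n=0: pose=(-2,8,W); sL=120/229, sR=120/289; mL=-120/289, mR=48420/66181; mL+mR=20940/66181 → advance +1; mR−mL=75900/66181 → turn +1·90°
n=1: pose=(-3,8,S); sL=15/13, sR=6/13; mL=-6/13, mR=18/13; mL+mR=12/13 → advance +1; mR−mL=24/13 → turn +1·90°
n=2: pose=(-3,7,E); sL=120/149, sR=120/101; mL=-120/101, mR=21060/15049; mL+mR=3180/15049 → advance +1; mR−mL=38940/15049 → turn +1·90°
n=3: pose=(-2,7,N); sL=60/137, sR=12/13; mL=-12/13, mR=1602/1781; mL+mR=-42/1781 → advance -1; mR−mL=3246/1781 → turn +1·90°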